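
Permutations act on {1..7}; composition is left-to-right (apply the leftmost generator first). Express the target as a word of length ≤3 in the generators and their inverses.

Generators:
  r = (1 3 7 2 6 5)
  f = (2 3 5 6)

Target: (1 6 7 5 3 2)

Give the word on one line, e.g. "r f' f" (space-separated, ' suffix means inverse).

  after f: (2 3 5 6)
  after r': (1 5 2)(3 6 7)
  after f: (1 6 7 5 3 2)

f r' f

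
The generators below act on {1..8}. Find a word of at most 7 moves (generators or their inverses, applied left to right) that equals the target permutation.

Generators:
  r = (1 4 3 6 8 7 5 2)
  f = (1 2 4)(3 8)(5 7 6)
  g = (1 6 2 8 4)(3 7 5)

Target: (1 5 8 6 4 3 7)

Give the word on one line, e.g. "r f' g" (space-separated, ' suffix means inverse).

  after f: (1 2 4)(3 8)(5 7 6)
  after r': (1 5 8 4 2)(3 6 7)
  after f': (1 6 5 3 7 8 2 4)
  after g: (1 2)(3 5 7 4 6)
  after r': (1 5 8 6 4 3 7)

f r' f' g r'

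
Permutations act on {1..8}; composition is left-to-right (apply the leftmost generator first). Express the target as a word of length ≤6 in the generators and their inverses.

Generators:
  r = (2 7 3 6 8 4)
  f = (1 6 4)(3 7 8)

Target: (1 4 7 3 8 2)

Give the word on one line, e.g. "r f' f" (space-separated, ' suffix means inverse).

  after r: (2 7 3 6 8 4)
  after f': (1 4 2 3)(6 7 8)
  after r: (1 2 6 3)(4 7)
  after f': (1 2)(3 4)(6 8 7)
  after r': (1 4 7 3 8 2)

r f' r f' r'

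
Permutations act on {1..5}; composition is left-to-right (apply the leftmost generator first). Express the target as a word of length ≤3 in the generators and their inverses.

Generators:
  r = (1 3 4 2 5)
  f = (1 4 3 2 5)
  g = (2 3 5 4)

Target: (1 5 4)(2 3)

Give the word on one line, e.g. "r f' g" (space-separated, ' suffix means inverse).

  after f: (1 4 3 2 5)
  after r': (1 3 4)
  after g: (1 5 4)(2 3)

f r' g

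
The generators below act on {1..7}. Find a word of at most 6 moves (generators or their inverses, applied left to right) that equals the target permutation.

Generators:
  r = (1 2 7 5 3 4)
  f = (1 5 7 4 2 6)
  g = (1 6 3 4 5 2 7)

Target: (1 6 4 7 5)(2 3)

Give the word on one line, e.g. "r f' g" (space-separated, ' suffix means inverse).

  after g': (1 7 2 5 4 3 6)
  after f: (1 4 3)(2 7 6 5)
  after r': (1 3 4 5)(6 7)
  after f': (1 3 7 2 4)(5 6)
  after g': (1 6 4 7 5)(2 3)

g' f r' f' g'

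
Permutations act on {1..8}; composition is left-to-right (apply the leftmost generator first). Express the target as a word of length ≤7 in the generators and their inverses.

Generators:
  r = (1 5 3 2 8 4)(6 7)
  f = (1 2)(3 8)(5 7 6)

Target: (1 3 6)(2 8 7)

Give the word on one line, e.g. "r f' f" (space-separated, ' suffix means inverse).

  after r': (1 4 8 2 3 5)(6 7)
  after f: (1 4 3 7 5 2 8)
  after r: (2 4)(3 6 7)(5 8)
  after f': (1 2 4)(3 7 8 6 5)
  after r': (1 3 6)(2 8 7)

r' f r f' r'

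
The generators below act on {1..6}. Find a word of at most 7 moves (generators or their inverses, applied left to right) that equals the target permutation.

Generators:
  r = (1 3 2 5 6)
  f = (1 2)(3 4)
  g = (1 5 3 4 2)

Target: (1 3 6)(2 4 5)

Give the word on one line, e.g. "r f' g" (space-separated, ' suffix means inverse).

r' f r' r' r'

  after r': (1 6 5 2 3)
  after f: (1 6 5)(2 4 3)
  after r': (1 5 6 2 4)
  after r': (1 2 4 6 3)
  after r': (1 3 6)(2 4 5)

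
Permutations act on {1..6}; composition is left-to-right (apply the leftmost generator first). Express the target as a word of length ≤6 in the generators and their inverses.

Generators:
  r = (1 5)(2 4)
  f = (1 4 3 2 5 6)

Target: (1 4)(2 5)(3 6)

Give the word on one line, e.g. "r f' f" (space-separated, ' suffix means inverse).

r' f' f' f'

  after r': (1 5)(2 4)
  after f': (1 2)(3 4)(5 6)
  after f': (1 3)(2 6)
  after f': (1 4)(2 5)(3 6)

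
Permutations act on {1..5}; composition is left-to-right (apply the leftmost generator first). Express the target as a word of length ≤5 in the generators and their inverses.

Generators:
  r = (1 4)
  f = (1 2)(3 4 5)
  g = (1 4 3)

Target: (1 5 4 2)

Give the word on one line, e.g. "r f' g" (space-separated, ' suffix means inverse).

  after r': (1 4)
  after f: (1 5 3 4 2)
  after g': (1 5 4 2 3)
  after r': (1 5)(2 3 4)
  after g: (1 5 4 2)

r' f g' r' g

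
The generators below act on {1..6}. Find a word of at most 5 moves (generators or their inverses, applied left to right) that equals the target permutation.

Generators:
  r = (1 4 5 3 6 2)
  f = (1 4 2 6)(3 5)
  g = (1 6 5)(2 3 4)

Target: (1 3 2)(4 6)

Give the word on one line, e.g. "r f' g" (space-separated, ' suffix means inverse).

  after r': (1 2 6 3 5 4)
  after f: (1 6 5 2)
  after g': (2 5 4 3)
  after g': (1 5 3 4 2 6)
  after f: (1 3 2)(4 6)

r' f g' g' f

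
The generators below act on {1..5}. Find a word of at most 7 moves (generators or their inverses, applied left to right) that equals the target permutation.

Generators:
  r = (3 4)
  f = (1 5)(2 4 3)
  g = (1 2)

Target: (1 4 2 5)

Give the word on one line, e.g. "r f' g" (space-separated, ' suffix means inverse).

r g' r r f

  after r: (3 4)
  after g': (1 2)(3 4)
  after r: (1 2)
  after r: (1 2)(3 4)
  after f: (1 4 2 5)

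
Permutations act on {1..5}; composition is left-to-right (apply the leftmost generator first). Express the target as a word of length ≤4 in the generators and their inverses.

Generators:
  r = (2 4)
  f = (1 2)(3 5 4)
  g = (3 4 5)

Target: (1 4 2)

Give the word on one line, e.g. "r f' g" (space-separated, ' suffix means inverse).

  after f': (1 2)(3 4 5)
  after g': (1 2)
  after r: (1 4 2)

f' g' r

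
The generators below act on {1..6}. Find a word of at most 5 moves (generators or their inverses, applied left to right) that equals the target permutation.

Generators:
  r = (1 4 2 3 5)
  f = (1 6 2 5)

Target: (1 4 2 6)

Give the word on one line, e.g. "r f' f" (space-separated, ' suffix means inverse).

  after f: (1 6 2 5)
  after r: (1 6 3 5 4 2)
  after f': (2 5 4 6 3)
  after r: (1 4 6 5 2)
  after f: (1 4 2 6)

f r f' r f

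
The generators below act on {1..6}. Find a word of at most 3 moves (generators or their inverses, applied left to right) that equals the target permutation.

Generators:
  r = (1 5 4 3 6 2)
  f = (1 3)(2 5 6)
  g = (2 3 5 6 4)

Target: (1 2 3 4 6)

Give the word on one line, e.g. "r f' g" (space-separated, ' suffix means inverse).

  after r: (1 5 4 3 6 2)
  after g: (1 6 3 4 5 2)
  after f: (1 2 3 4 6)

r g f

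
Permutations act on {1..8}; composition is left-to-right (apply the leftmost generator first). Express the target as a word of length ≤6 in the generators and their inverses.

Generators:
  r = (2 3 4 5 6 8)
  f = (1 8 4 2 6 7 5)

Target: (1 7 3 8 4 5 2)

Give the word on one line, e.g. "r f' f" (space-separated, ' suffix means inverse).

f r' f r

  after f: (1 8 4 2 6 7 5)
  after r': (1 6 7 4 8 3 2 5)
  after f: (1 7 2)(3 6 5 8)
  after r: (1 7 3 8 4 5 2)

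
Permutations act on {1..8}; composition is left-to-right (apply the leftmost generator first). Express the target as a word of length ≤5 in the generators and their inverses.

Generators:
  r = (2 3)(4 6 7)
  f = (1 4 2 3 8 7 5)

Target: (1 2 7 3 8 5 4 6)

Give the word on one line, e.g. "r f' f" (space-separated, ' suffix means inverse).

r f f

  after r: (2 3)(4 6 7)
  after f: (1 4 6 5)(2 8 7)
  after f: (1 2 7 3 8 5 4 6)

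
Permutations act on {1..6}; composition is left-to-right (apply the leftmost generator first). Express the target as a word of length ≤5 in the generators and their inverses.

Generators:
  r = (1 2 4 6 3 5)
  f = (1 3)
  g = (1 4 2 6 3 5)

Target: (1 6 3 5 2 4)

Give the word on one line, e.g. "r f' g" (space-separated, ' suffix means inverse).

g f' g' f' g'

  after g: (1 4 2 6 3 5)
  after f': (1 4 2 6)(3 5)
  after g': (5 6)
  after f': (1 3)(5 6)
  after g': (1 6 3 5 2 4)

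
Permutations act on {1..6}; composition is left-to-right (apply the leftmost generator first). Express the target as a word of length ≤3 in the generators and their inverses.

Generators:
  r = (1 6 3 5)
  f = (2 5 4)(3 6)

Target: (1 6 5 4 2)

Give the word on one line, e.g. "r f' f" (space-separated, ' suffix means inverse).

f r

  after f: (2 5 4)(3 6)
  after r: (1 6 5 4 2)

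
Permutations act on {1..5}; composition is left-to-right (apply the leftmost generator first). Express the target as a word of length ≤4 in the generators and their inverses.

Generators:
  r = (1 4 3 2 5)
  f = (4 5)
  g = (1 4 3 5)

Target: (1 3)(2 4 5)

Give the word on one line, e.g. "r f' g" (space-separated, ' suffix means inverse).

  after r': (1 5 2 3 4)
  after g': (1 3)(2 4 5)

r' g'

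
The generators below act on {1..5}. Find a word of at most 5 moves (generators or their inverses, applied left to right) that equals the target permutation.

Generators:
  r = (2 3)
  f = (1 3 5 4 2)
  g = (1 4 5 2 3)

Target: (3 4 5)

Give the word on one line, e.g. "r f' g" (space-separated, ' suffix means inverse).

r f' f' r' g'

  after r: (2 3)
  after f': (1 2)(3 4 5)
  after f': (1 4 3 5)
  after r': (1 4 2 3 5)
  after g': (3 4 5)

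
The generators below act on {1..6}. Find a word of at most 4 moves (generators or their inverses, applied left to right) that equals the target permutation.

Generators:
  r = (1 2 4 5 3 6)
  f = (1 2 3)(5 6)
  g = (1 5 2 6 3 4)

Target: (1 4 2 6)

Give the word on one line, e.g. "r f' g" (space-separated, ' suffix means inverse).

r r f'

  after r: (1 2 4 5 3 6)
  after r: (1 4 3)(2 5 6)
  after f': (1 4 2 6)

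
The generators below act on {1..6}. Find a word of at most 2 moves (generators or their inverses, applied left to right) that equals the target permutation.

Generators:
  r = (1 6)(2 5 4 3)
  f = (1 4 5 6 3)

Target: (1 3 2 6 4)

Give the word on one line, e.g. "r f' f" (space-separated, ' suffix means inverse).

  after r: (1 6)(2 5 4 3)
  after f: (1 3 2 6 4)

r f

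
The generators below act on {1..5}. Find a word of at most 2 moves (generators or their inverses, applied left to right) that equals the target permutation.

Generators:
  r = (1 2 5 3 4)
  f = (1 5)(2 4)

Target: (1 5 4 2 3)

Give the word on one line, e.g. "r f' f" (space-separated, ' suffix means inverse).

r r

  after r: (1 2 5 3 4)
  after r: (1 5 4 2 3)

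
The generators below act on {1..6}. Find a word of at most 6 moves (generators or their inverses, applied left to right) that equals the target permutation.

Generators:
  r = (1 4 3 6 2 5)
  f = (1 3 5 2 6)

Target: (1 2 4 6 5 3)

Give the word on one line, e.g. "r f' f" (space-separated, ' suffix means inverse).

  after f: (1 3 5 2 6)
  after r: (1 6 4 3)
  after r: (1 2 5)(3 4 6)
  after f': (1 5 6)(2 3 4)
  after r': (1 2 4 6 5 3)

f r r f' r'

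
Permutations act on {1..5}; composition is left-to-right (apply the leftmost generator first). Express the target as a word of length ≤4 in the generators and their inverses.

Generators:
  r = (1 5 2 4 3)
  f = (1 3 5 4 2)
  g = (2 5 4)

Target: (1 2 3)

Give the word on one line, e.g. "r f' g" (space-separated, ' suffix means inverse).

  after g: (2 5 4)
  after f': (1 2 3)

g f'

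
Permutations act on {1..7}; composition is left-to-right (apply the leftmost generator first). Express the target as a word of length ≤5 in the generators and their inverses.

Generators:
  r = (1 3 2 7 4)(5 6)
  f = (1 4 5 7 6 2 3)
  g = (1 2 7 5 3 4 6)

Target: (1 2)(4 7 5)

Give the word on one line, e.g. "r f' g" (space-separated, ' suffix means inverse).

f g' r' g

  after f: (1 4 5 7 6 2 3)
  after g': (1 3 6)(2 5)(4 7)
  after r': (2 6 4)(3 5)
  after g: (1 2)(4 7 5)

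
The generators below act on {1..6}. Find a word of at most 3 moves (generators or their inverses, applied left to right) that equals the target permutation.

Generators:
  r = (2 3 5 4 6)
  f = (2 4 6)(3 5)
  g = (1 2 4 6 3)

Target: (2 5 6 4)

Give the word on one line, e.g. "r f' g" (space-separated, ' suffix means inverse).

r f

  after r: (2 3 5 4 6)
  after f: (2 5 6 4)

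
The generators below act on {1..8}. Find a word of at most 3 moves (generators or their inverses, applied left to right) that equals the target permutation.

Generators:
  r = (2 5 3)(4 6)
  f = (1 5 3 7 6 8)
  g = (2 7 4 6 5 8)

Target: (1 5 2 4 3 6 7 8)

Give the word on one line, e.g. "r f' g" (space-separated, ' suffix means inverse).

g' f' g'

  after g': (2 8 5 6 4 7)
  after f': (1 8)(2 6 4 3 5 7)
  after g': (1 5 2 4 3 6 7 8)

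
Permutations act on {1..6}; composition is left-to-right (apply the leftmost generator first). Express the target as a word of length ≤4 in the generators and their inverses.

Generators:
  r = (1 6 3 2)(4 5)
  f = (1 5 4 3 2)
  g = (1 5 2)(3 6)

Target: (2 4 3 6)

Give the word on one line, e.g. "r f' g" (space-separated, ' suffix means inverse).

  after g': (1 2 5)(3 6)
  after f: (2 4 3 6)

g' f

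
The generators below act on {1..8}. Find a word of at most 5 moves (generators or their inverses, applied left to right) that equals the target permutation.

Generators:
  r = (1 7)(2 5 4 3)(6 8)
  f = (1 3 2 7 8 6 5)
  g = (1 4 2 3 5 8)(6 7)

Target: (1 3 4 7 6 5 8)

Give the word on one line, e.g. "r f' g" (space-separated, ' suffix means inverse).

  after g': (1 8 5 3 2 4)(6 7)
  after f': (1 7 8 6 2 4 5)
  after f': (1 2 4 6 3)
  after g: (1 3 4 7 6 5 8)

g' f' f' g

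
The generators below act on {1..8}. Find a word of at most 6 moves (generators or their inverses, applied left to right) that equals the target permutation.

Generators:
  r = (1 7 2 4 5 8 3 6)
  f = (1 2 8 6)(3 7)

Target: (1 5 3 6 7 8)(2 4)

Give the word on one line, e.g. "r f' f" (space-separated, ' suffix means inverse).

  after r: (1 7 2 4 5 8 3 6)
  after r: (1 2 5 3)(4 8 6 7)
  after r: (1 4 3 7 5 6 2 8)
  after f': (1 4 7 5 8 6)
  after r: (1 5 3 6 7 8)(2 4)

r r r f' r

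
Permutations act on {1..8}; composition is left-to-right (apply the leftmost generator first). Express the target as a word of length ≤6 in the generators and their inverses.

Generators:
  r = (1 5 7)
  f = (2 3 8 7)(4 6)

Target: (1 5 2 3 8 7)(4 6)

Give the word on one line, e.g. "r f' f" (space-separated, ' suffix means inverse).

  after r: (1 5 7)
  after f': (1 5 8 3 2 7)(4 6)
  after f': (1 5 3 7)(2 8)
  after f': (1 5 2 3 8 7)(4 6)

r f' f' f'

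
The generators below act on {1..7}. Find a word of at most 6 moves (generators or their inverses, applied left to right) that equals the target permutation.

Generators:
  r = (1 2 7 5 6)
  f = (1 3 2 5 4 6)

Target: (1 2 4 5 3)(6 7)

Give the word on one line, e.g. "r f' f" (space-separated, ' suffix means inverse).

  after r': (1 6 5 7 2)
  after r': (1 5 2 6 7)
  after r': (1 7 6 2 5)
  after f: (1 7)(2 4 6 5 3)
  after r': (1 2 4 5 3)(6 7)

r' r' r' f r'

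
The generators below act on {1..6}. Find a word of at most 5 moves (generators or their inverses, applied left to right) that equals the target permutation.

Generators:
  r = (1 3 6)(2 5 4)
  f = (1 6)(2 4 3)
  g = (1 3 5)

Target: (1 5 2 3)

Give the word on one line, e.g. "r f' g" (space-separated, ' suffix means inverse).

  after g: (1 3 5)
  after r: (1 6)(2 5 3 4)
  after f: (2 5)
  after g': (1 5 2 3)

g r f g'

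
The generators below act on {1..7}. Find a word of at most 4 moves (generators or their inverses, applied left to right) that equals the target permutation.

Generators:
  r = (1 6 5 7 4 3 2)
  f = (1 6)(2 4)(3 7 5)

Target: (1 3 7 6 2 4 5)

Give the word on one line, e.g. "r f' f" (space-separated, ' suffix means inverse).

  after r': (1 2 3 4 7 5 6)
  after r': (1 3 7 6 2 4 5)

r' r'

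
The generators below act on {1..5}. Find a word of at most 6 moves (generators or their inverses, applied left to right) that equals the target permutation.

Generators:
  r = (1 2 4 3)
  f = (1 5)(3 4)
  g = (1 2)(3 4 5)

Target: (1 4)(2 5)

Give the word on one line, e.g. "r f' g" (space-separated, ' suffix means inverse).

  after g': (1 2)(3 5 4)
  after r': (2 3 5)
  after r': (1 3 5)(2 4)
  after g: (1 4)(2 5)

g' r' r' g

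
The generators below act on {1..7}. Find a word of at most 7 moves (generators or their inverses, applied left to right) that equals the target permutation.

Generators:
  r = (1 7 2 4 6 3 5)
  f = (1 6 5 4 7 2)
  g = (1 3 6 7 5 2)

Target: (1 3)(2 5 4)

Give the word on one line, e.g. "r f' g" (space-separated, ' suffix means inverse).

g' r f g' r

  after g': (1 2 5 7 6 3)
  after r: (1 4 6 5 2)(3 7)
  after f: (1 7 3 2 6 4 5)
  after g': (1 6 4 7)(2 3 5)
  after r: (1 3)(2 5 4)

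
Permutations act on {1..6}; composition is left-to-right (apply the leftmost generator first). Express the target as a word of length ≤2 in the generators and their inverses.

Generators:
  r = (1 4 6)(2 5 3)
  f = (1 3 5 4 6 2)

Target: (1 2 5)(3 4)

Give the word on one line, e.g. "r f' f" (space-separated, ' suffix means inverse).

r' f

  after r': (1 6 4)(2 3 5)
  after f: (1 2 5)(3 4)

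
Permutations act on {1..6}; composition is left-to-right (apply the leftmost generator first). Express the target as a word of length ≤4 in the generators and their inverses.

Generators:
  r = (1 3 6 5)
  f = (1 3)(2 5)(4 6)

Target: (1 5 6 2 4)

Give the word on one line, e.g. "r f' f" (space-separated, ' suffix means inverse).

  after r': (1 5 6 3)
  after f': (1 2 5 4 6)
  after r': (1 2 6 5 4 3)
  after f': (1 5 6 2 4)

r' f' r' f'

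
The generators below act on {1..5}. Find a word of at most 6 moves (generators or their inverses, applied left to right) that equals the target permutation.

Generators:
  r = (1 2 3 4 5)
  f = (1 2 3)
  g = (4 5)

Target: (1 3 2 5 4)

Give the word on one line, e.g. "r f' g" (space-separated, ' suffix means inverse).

f' f' r f' r

  after f': (1 3 2)
  after f': (1 2 3)
  after r: (1 3 2 4 5)
  after f': (1 2 4 5 3)
  after r: (1 3 2 5 4)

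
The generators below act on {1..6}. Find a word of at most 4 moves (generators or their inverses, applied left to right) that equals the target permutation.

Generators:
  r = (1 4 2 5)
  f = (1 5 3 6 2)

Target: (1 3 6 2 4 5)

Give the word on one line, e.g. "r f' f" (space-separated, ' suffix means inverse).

  after r': (1 5 2 4)
  after f: (1 3 6 2 4 5)

r' f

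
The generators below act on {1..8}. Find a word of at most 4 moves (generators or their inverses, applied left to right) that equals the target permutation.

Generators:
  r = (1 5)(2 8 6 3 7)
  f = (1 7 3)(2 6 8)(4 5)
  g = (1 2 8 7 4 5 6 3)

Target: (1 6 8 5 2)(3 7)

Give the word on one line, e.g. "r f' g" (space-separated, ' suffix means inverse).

f g' r

  after f: (1 7 3)(2 6 8)(4 5)
  after g': (1 8)(2 5 7 6)
  after r: (1 6 8 5 2)(3 7)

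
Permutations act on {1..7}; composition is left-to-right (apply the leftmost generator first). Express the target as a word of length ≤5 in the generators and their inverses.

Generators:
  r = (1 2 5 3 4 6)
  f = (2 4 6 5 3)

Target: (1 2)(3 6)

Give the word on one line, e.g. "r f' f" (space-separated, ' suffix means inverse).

f r' f r'

  after f: (2 4 6 5 3)
  after r': (1 6 2 3)
  after f: (1 5 3)(4 6)
  after r': (1 2)(3 6)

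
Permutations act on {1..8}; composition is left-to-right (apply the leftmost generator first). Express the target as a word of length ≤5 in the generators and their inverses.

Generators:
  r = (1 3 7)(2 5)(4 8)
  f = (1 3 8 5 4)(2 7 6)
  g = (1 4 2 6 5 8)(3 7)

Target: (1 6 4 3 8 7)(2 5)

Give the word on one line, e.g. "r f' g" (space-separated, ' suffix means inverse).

r g f

  after r: (1 3 7)(2 5)(4 8)
  after g: (1 7 4)(2 8)(5 6)
  after f: (1 6 4 3 8 7)(2 5)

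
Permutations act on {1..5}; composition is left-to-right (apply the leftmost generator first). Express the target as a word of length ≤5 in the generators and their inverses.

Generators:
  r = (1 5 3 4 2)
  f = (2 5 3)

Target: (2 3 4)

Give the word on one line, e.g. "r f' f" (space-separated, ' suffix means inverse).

f r f r' r'

  after f: (2 5 3)
  after r: (1 5 4 2 3)
  after f: (1 3)(4 5)
  after r': (1 5 3 2 4)
  after r': (2 3 4)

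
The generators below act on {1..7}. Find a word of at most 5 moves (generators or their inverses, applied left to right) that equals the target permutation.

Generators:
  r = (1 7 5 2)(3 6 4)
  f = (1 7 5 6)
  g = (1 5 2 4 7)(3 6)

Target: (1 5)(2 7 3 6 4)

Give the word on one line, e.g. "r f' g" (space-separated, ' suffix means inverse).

  after g: (1 5 2 4 7)(3 6)
  after f': (1 7 6 3 5 2 4)
  after r': (2 6 4)(3 7)
  after f': (1 6 4 2 5 7 3)
  after f': (1 5)(2 7 3 6 4)

g f' r' f' f'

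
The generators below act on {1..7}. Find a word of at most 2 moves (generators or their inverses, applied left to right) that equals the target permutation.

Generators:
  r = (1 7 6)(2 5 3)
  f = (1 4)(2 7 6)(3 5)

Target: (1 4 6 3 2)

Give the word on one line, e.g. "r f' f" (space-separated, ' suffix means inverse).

  after f: (1 4)(2 7 6)(3 5)
  after r': (1 4 6 3 2)

f r'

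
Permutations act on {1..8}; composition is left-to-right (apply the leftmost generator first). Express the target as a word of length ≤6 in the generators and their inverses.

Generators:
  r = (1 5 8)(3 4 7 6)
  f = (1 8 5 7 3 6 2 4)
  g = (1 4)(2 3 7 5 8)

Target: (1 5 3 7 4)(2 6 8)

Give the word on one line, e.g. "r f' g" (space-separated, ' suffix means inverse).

  after r: (1 5 8)(3 4 7 6)
  after g: (1 8 4 5 2 3)(6 7)
  after f': (2 7 3 4 8)(5 6)
  after r: (1 5 3 7 4)(2 6 8)

r g f' r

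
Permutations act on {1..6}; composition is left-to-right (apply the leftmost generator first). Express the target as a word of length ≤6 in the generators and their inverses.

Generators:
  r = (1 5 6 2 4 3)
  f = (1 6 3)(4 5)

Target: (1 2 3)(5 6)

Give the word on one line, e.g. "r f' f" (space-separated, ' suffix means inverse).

  after f': (1 3 6)(4 5)
  after r': (1 4)(2 6 3 5)
  after f: (1 5 2 3 4 6)
  after f: (1 4 3 5 2)
  after r': (1 2 3)(5 6)

f' r' f f r'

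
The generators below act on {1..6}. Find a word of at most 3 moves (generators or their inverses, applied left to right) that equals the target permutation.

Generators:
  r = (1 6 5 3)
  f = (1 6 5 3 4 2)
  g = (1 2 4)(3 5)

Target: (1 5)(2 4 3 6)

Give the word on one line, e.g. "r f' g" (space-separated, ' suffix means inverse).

  after r': (1 3 5 6)
  after f': (1 5)(2 4 3 6)

r' f'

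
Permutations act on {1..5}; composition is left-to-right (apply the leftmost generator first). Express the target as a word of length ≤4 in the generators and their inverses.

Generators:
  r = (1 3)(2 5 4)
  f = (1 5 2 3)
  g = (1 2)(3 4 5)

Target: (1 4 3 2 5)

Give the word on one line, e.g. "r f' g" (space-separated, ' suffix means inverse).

  after f: (1 5 2 3)
  after g': (1 4 3 2 5)

f g'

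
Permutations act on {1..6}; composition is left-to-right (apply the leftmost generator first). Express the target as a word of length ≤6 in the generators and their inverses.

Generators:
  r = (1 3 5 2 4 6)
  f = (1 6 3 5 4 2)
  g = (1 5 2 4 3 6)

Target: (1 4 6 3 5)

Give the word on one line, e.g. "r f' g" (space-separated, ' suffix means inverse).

  after r': (1 6 4 2 5 3)
  after r': (1 4 5)(2 3 6)
  after f: (1 2 5 6)
  after r: (1 4 6 3 5)

r' r' f r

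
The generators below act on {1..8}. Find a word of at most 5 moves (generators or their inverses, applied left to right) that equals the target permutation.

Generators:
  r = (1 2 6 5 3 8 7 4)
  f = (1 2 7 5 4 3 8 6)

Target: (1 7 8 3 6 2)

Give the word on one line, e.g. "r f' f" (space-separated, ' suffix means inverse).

  after f': (1 6 8 3 4 5 7 2)
  after r: (1 5 4 3)(6 7)
  after f': (1 7 8 3 6 2)

f' r f'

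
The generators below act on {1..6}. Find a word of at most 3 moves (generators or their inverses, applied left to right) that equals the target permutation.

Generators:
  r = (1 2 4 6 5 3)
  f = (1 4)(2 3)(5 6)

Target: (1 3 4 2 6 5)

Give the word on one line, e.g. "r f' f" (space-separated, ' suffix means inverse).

  after f: (1 4)(2 3)(5 6)
  after r': (1 2 5 4 3)
  after f': (1 3 4 2 6 5)

f r' f'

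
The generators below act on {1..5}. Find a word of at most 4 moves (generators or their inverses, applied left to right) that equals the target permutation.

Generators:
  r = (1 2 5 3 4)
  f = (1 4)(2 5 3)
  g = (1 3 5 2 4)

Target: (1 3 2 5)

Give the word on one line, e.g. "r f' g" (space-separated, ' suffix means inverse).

f g' f f

  after f: (1 4)(2 5 3)
  after g': (1 2 3 5)
  after f: (1 5 4)
  after f: (1 3 2 5)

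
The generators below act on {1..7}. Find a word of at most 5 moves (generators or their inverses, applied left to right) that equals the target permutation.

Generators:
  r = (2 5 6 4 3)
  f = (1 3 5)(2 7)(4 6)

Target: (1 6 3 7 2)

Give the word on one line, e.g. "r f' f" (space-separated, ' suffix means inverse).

f' f' r' f'

  after f': (1 5 3)(2 7)(4 6)
  after f': (1 3 5)
  after r': (1 4 6 5)(2 3)
  after f': (1 6 3 7 2)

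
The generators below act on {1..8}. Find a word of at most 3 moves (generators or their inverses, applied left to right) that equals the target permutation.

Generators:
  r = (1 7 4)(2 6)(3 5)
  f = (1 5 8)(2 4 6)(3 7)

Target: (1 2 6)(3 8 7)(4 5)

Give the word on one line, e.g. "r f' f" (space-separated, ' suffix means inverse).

r' f r

  after r': (1 4 7)(2 6)(3 5)
  after f: (1 6 4 3 8)(5 7)
  after r: (1 2 6)(3 8 7)(4 5)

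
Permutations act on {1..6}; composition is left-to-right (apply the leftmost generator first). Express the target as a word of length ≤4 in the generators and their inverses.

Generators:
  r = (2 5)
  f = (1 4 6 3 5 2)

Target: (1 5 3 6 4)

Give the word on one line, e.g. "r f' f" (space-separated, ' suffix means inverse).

f' r

  after f': (1 2 5 3 6 4)
  after r: (1 5 3 6 4)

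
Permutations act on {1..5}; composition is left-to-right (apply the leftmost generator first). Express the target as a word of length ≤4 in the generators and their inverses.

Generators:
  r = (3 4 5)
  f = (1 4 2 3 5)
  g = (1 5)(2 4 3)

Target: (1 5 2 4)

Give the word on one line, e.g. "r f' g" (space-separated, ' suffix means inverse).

  after r': (3 5 4)
  after r': (3 4 5)
  after g: (1 5 2 4)

r' r' g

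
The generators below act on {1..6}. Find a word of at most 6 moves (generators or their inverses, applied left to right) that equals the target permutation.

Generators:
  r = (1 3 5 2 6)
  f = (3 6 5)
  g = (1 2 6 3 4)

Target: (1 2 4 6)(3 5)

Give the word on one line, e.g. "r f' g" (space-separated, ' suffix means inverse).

g r f g' r

  after g: (1 2 6 3 4)
  after r: (1 6 5 2)(3 4)
  after f: (1 5 2)(3 4 6)
  after g': (1 5)(2 4)
  after r: (1 2 4 6)(3 5)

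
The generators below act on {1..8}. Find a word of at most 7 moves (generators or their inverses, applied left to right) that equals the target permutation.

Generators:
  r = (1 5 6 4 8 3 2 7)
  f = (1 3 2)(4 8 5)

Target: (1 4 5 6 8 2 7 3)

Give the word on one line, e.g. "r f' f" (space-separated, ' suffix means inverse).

  after r: (1 5 6 4 8 3 2 7)
  after f': (1 8)(2 7)(5 6)
  after r': (1 4 6)(3 8 7)
  after f: (1 8 7 2)(3 5 4 6)
  after r': (1 4 5 6 8 2 7 3)

r f' r' f r'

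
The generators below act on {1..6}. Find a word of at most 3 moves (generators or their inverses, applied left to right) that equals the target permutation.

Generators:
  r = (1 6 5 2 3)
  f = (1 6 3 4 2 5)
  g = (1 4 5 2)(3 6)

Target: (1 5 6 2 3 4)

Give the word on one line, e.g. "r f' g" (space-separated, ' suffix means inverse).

  after r': (1 3 2 5 6)
  after f': (1 6 5)(3 4)
  after r: (1 5 6 2 3 4)

r' f' r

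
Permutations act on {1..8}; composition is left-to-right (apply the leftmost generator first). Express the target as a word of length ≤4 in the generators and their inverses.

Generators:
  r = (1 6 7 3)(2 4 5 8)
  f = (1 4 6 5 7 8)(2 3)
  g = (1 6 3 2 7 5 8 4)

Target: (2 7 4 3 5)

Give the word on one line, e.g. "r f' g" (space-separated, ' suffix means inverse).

  after f': (1 8 7 5 6 4)(2 3)
  after g: (1 4 6)(3 7 8 5)
  after g: (2 7 4 3 5)

f' g g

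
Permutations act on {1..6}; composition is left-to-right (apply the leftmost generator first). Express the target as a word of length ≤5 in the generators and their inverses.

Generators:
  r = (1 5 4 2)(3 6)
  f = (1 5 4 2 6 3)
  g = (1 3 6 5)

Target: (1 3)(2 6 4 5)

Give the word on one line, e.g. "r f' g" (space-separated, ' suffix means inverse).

  after f': (1 3 6 2 4 5)
  after r': (1 6 4)(2 5)
  after g': (1 3)(2 6 4 5)

f' r' g'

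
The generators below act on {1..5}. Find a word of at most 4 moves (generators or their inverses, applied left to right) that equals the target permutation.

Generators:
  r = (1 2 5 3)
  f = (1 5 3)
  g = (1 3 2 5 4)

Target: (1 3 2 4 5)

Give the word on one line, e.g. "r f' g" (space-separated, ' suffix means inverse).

  after g': (1 4 5 2 3)
  after f: (1 4 3 5 2)
  after g': (1 5 3 2 4)
  after f: (1 3 2 4 5)

g' f g' f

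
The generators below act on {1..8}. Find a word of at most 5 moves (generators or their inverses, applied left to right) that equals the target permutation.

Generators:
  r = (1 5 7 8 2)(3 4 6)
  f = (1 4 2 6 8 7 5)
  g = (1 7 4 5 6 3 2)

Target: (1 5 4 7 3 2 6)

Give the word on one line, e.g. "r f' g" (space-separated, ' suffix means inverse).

  after g': (1 2 3 6 5 4 7)
  after r': (1 8 7 2 6)(3 4 5)
  after g: (1 8 4 6 7)(2 3 5)
  after f: (1 7 4 8 2 3)(5 6)
  after r': (1 5 4 7 3 2 6)

g' r' g f r'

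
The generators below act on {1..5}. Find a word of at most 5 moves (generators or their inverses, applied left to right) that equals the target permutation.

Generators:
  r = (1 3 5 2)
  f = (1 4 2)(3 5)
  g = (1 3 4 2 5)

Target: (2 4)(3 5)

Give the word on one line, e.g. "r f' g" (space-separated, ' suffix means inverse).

  after g: (1 3 4 2 5)
  after g: (1 4 5 3 2)
  after r: (1 4 2 3)
  after g: (1 2 4 5)
  after r: (2 4)(3 5)

g g r g r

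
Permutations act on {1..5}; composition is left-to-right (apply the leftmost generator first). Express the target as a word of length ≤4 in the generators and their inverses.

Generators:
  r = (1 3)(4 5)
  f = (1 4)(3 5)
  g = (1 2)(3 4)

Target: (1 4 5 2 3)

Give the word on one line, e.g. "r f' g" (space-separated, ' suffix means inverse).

r f' g r'

  after r: (1 3)(4 5)
  after f': (1 5)(3 4)
  after g: (1 5 2)
  after r': (1 4 5 2 3)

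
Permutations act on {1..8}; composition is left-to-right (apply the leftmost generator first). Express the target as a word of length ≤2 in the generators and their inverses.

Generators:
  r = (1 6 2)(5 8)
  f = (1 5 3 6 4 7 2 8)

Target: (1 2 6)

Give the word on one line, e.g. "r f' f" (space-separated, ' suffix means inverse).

  after r: (1 6 2)(5 8)
  after r: (1 2 6)

r r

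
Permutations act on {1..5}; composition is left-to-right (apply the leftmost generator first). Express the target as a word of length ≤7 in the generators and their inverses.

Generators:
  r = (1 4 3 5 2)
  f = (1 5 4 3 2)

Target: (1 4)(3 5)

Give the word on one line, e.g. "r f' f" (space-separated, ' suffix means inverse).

r f' r f r

  after r: (1 4 3 5 2)
  after f': (1 5 3)
  after r: (1 2)(3 4)
  after f: (2 5 4)
  after r: (1 4)(3 5)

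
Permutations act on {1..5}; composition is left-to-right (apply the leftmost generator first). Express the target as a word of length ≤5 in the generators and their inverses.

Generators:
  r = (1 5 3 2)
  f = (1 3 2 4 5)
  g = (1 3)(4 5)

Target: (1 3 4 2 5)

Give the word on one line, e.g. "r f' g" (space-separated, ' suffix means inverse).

  after r': (1 2 3 5)
  after f: (1 4 5 3)
  after f: (1 5 2 4)
  after r': (2 4)(3 5)
  after g: (1 3 4 2 5)

r' f f r' g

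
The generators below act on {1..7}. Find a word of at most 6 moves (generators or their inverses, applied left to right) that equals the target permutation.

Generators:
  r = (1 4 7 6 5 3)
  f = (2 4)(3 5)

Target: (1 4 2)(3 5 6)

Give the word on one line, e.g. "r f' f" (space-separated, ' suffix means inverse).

r f' r' f'

  after r: (1 4 7 6 5 3)
  after f': (1 2 4 7 6 3)
  after r': (1 2)(5 6)
  after f': (1 4 2)(3 5 6)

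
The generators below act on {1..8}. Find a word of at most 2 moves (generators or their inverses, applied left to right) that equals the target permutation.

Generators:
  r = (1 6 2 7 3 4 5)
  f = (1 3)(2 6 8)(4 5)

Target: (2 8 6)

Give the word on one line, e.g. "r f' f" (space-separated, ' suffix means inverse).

f f

  after f: (1 3)(2 6 8)(4 5)
  after f: (2 8 6)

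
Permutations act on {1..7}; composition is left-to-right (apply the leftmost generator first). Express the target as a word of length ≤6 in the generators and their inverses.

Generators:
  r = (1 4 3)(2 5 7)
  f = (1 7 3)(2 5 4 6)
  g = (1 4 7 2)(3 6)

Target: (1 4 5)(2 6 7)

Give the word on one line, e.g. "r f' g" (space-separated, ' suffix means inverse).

g r' g' g' g'

  after g: (1 4 7 2)(3 6)
  after r': (2 3 6 4 5)
  after g': (1 2 6)(4 5 7)
  after g': (1 7)(2 3 6)(4 5)
  after g': (1 4 5)(2 6 7)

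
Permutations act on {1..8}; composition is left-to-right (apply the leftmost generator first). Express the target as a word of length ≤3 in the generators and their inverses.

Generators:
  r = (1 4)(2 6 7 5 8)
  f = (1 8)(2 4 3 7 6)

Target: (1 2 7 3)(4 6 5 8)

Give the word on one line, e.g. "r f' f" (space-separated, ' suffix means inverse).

  after f': (1 8)(2 6 7 3 4)
  after r: (1 2 7 3)(4 6 5 8)

f' r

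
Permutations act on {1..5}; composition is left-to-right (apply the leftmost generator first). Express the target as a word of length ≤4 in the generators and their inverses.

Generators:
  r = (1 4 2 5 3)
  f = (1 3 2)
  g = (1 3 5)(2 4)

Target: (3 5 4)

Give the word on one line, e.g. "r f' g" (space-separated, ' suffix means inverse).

g' f g

  after g': (1 5 3)(2 4)
  after f: (1 5 2 4)
  after g: (3 5 4)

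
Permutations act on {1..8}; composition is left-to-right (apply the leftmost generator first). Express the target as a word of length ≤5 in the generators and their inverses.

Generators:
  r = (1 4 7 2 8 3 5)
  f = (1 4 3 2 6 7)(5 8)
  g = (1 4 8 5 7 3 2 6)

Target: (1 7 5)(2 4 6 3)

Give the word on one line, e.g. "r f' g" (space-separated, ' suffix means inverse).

r g f' r f'

  after r: (1 4 7 2 8 3 5)
  after g: (1 8 2 5 4 3 7 6)
  after f': (1 5)(2 8 3 6 7)
  after r: (2 3 6)(4 7 8 5)
  after f': (1 7 5)(2 4 6 3)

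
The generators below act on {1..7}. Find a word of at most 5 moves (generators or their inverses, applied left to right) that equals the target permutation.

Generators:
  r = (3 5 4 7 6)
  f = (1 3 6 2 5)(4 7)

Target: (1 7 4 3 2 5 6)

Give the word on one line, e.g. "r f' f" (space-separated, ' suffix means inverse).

  after r': (3 6 7 4 5)
  after f': (1 5)(2 6 4)
  after r': (1 3 6 5)(2 7 4)
  after f: (1 6)(2 4 5 3)
  after r': (1 7 4 3 2 5 6)

r' f' r' f r'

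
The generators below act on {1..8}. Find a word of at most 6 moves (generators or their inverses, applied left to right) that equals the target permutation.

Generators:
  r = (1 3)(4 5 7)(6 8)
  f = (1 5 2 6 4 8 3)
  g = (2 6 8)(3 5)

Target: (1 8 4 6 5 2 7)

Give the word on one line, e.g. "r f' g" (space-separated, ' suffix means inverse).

g f r' f' g

  after g: (2 6 8)(3 5)
  after f: (1 5)(2 4 8 6 3)
  after r': (1 4 6)(2 7 5 3)
  after f': (1 6 3 5 8 4 2 7)
  after g: (1 8 4 6 5 2 7)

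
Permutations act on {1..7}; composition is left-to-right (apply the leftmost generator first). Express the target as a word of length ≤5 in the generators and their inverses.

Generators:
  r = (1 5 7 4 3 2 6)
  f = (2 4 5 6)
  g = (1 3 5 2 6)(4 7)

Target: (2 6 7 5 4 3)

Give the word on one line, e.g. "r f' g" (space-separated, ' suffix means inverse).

f' g' r g' r

  after f': (2 6 5 4)
  after g': (1 6 3)(4 5 7)
  after r: (2 6)(3 5 4 7)
  after g': (1 6 5 7)
  after r: (2 6 7 5 4 3)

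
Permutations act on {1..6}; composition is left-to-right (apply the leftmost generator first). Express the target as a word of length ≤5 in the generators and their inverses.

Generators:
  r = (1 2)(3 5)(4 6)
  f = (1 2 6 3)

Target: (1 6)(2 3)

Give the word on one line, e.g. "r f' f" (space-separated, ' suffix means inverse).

f' f' r' r'

  after f': (1 3 6 2)
  after f': (1 6)(2 3)
  after r': (1 4 6 2 5 3)
  after r': (1 6)(2 3)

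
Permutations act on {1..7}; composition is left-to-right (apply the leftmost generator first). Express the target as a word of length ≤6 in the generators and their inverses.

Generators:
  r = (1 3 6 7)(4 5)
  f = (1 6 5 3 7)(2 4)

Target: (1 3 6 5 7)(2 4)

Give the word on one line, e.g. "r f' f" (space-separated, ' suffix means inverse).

  after r: (1 3 6 7)(4 5)
  after r: (1 6)(3 7)
  after f': (2 4)(5 6 7)
  after f': (1 7 6 3 5)
  after f': (1 3 6 5 7)(2 4)

r r f' f' f'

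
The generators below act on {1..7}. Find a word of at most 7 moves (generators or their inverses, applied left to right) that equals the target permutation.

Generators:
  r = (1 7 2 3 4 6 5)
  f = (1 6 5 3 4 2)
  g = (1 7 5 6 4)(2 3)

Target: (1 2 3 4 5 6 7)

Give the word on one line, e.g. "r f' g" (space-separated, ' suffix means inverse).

r f' g' r r

  after r: (1 7 2 3 4 6 5)
  after f': (1 7 4)(2 5)
  after g': (2 7 6 5 3)
  after r: (1 7 5 4 6)
  after r: (1 2 3 4 5 6 7)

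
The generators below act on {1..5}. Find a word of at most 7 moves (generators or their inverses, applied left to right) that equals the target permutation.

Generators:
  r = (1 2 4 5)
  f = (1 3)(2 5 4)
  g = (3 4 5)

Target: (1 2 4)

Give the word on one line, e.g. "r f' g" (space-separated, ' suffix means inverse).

  after f: (1 3)(2 5 4)
  after g': (1 5 3)(2 4)
  after g': (1 4 2 3)
  after r': (1 2 3 5 4)
  after g: (1 2 4)

f g' g' r' g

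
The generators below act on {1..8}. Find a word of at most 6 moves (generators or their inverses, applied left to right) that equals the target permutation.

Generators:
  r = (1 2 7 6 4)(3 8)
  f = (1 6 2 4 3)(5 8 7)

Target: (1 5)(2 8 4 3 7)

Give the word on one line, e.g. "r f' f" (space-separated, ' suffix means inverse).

  after f': (1 3 4 2 6)(5 7 8)
  after r': (1 8 5 2 7 3 6 4)
  after f': (1 5 6 2 8 7 4 3)
  after r: (1 5 4 8 6 7)(2 3)
  after r: (1 5)(2 8 4 3 7)

f' r' f' r r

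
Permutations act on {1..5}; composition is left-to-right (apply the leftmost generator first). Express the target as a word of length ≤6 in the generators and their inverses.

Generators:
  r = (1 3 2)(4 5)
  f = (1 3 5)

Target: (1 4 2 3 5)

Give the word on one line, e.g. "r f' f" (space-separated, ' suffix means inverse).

  after r: (1 3 2)(4 5)
  after f: (1 5 4)(2 3)
  after r': (1 4 2)
  after f': (1 4 2 5 3)
  after f': (1 4 2 3 5)

r f r' f' f'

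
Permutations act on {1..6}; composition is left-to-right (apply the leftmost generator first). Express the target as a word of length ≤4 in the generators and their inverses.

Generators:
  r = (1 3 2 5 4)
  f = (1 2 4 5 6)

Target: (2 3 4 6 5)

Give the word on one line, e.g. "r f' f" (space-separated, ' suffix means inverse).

  after f': (1 6 5 4 2)
  after r: (1 6 4 5)(2 3)
  after f: (2 3 4 6 5)

f' r f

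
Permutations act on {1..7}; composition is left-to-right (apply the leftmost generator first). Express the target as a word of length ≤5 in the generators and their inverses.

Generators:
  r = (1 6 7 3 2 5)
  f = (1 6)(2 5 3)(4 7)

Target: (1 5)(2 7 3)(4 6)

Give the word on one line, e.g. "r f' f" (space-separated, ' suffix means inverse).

r f r'

  after r: (1 6 7 3 2 5)
  after f: (2 3 5 6 4 7)
  after r': (1 5)(2 7 3)(4 6)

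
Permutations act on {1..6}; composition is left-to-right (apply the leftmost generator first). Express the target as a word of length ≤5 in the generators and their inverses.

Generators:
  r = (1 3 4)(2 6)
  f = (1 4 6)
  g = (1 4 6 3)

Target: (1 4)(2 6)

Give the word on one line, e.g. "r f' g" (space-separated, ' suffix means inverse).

g' f r

  after g': (1 3 6 4)
  after f: (1 3)
  after r: (1 4)(2 6)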